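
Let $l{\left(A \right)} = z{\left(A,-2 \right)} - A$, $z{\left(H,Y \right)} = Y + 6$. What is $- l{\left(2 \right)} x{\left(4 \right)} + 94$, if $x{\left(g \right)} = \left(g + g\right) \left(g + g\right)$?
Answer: $-34$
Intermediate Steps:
$z{\left(H,Y \right)} = 6 + Y$
$x{\left(g \right)} = 4 g^{2}$ ($x{\left(g \right)} = 2 g 2 g = 4 g^{2}$)
$l{\left(A \right)} = 4 - A$ ($l{\left(A \right)} = \left(6 - 2\right) - A = 4 - A$)
$- l{\left(2 \right)} x{\left(4 \right)} + 94 = - (4 - 2) 4 \cdot 4^{2} + 94 = - (4 - 2) 4 \cdot 16 + 94 = \left(-1\right) 2 \cdot 64 + 94 = \left(-2\right) 64 + 94 = -128 + 94 = -34$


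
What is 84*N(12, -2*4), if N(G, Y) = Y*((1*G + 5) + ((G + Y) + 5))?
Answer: -17472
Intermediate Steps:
N(G, Y) = Y*(10 + Y + 2*G) (N(G, Y) = Y*((G + 5) + (5 + G + Y)) = Y*((5 + G) + (5 + G + Y)) = Y*(10 + Y + 2*G))
84*N(12, -2*4) = 84*((-2*4)*(10 - 2*4 + 2*12)) = 84*(-8*(10 - 8 + 24)) = 84*(-8*26) = 84*(-208) = -17472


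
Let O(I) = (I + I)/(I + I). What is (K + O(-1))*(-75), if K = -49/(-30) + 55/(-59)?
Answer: -15055/118 ≈ -127.58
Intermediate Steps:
O(I) = 1 (O(I) = (2*I)/((2*I)) = (2*I)*(1/(2*I)) = 1)
K = 1241/1770 (K = -49*(-1/30) + 55*(-1/59) = 49/30 - 55/59 = 1241/1770 ≈ 0.70113)
(K + O(-1))*(-75) = (1241/1770 + 1)*(-75) = (3011/1770)*(-75) = -15055/118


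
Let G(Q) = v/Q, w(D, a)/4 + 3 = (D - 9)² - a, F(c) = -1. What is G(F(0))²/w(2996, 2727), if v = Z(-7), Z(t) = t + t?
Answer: 49/8919439 ≈ 5.4936e-6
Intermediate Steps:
Z(t) = 2*t
v = -14 (v = 2*(-7) = -14)
w(D, a) = -12 - 4*a + 4*(-9 + D)² (w(D, a) = -12 + 4*((D - 9)² - a) = -12 + 4*((-9 + D)² - a) = -12 + (-4*a + 4*(-9 + D)²) = -12 - 4*a + 4*(-9 + D)²)
G(Q) = -14/Q
G(F(0))²/w(2996, 2727) = (-14/(-1))²/(-12 - 4*2727 + 4*(-9 + 2996)²) = (-14*(-1))²/(-12 - 10908 + 4*2987²) = 14²/(-12 - 10908 + 4*8922169) = 196/(-12 - 10908 + 35688676) = 196/35677756 = 196*(1/35677756) = 49/8919439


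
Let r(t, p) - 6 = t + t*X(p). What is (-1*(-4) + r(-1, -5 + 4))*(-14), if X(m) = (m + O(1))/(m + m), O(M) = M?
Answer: -126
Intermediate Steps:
X(m) = (1 + m)/(2*m) (X(m) = (m + 1)/(m + m) = (1 + m)/((2*m)) = (1 + m)*(1/(2*m)) = (1 + m)/(2*m))
r(t, p) = 6 + t + t*(1 + p)/(2*p) (r(t, p) = 6 + (t + t*((1 + p)/(2*p))) = 6 + (t + t*(1 + p)/(2*p)) = 6 + t + t*(1 + p)/(2*p))
(-1*(-4) + r(-1, -5 + 4))*(-14) = (-1*(-4) + (6 + (3/2)*(-1) + (1/2)*(-1)/(-5 + 4)))*(-14) = (4 + (6 - 3/2 + (1/2)*(-1)/(-1)))*(-14) = (4 + (6 - 3/2 + (1/2)*(-1)*(-1)))*(-14) = (4 + (6 - 3/2 + 1/2))*(-14) = (4 + 5)*(-14) = 9*(-14) = -126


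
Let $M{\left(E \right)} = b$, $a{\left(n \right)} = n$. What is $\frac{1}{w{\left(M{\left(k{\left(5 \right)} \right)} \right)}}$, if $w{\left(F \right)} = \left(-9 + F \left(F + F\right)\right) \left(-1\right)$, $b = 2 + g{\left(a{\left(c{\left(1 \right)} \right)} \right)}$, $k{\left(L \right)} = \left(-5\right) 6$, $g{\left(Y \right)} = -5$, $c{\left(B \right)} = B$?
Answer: $- \frac{1}{9} \approx -0.11111$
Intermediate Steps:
$k{\left(L \right)} = -30$
$b = -3$ ($b = 2 - 5 = -3$)
$M{\left(E \right)} = -3$
$w{\left(F \right)} = 9 - 2 F^{2}$ ($w{\left(F \right)} = \left(-9 + F 2 F\right) \left(-1\right) = \left(-9 + 2 F^{2}\right) \left(-1\right) = 9 - 2 F^{2}$)
$\frac{1}{w{\left(M{\left(k{\left(5 \right)} \right)} \right)}} = \frac{1}{9 - 2 \left(-3\right)^{2}} = \frac{1}{9 - 18} = \frac{1}{-9} = - \frac{1}{9}$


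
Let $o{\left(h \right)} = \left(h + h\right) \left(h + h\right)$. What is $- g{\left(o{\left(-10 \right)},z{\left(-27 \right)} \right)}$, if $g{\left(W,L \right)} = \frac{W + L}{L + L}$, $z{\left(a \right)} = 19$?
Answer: $- \frac{419}{38} \approx -11.026$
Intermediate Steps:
$o{\left(h \right)} = 4 h^{2}$ ($o{\left(h \right)} = 2 h 2 h = 4 h^{2}$)
$g{\left(W,L \right)} = \frac{L + W}{2 L}$
$- g{\left(o{\left(-10 \right)},z{\left(-27 \right)} \right)} = - \frac{19 + 4 \left(-10\right)^{2}}{2 \cdot 19} = - \frac{19 + 4 \cdot 100}{2 \cdot 19} = - \frac{19 + 400}{2 \cdot 19} = - \frac{419}{2 \cdot 19} = \left(-1\right) \frac{419}{38} = - \frac{419}{38}$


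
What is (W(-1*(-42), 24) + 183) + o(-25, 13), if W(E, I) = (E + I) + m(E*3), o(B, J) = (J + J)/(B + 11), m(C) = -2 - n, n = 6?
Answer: 1674/7 ≈ 239.14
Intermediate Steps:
m(C) = -8 (m(C) = -2 - 1*6 = -2 - 6 = -8)
o(B, J) = 2*J/(11 + B) (o(B, J) = (2*J)/(11 + B) = 2*J/(11 + B))
W(E, I) = -8 + E + I (W(E, I) = (E + I) - 8 = -8 + E + I)
(W(-1*(-42), 24) + 183) + o(-25, 13) = ((-8 - 1*(-42) + 24) + 183) + 2*13/(11 - 25) = ((-8 + 42 + 24) + 183) + 2*13/(-14) = (58 + 183) + 2*13*(-1/14) = 241 - 13/7 = 1674/7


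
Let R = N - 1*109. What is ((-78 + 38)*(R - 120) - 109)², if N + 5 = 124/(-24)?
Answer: 805027129/9 ≈ 8.9447e+7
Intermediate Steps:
N = -61/6 (N = -5 + 124/(-24) = -5 + 124*(-1/24) = -5 - 31/6 = -61/6 ≈ -10.167)
R = -715/6 (R = -61/6 - 1*109 = -61/6 - 109 = -715/6 ≈ -119.17)
((-78 + 38)*(R - 120) - 109)² = ((-78 + 38)*(-715/6 - 120) - 109)² = (-40*(-1435/6) - 109)² = (28700/3 - 109)² = (28373/3)² = 805027129/9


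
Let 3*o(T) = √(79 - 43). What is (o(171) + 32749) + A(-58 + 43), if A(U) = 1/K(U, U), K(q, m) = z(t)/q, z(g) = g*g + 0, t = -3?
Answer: 98248/3 ≈ 32749.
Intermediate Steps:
z(g) = g² (z(g) = g² + 0 = g²)
K(q, m) = 9/q (K(q, m) = (-3)²/q = 9/q)
A(U) = U/9 (A(U) = 1/(9/U) = U/9)
o(T) = 2 (o(T) = √(79 - 43)/3 = √36/3 = (⅓)*6 = 2)
(o(171) + 32749) + A(-58 + 43) = (2 + 32749) + (-58 + 43)/9 = 32751 + (⅑)*(-15) = 32751 - 5/3 = 98248/3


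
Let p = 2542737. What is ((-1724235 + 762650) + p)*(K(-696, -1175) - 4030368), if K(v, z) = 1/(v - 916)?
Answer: -2568167643241496/403 ≈ -6.3726e+12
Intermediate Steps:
K(v, z) = 1/(-916 + v)
((-1724235 + 762650) + p)*(K(-696, -1175) - 4030368) = ((-1724235 + 762650) + 2542737)*(1/(-916 - 696) - 4030368) = (-961585 + 2542737)*(1/(-1612) - 4030368) = 1581152*(-1/1612 - 4030368) = 1581152*(-6496953217/1612) = -2568167643241496/403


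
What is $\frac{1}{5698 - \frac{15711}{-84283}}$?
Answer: $\frac{84283}{480260245} \approx 0.00017549$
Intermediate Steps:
$\frac{1}{5698 - \frac{15711}{-84283}} = \frac{1}{5698 - - \frac{15711}{84283}} = \frac{1}{5698 + \frac{15711}{84283}} = \frac{1}{\frac{480260245}{84283}} = \frac{84283}{480260245}$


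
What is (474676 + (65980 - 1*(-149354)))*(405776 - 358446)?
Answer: 32658173300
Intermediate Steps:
(474676 + (65980 - 1*(-149354)))*(405776 - 358446) = (474676 + (65980 + 149354))*47330 = (474676 + 215334)*47330 = 690010*47330 = 32658173300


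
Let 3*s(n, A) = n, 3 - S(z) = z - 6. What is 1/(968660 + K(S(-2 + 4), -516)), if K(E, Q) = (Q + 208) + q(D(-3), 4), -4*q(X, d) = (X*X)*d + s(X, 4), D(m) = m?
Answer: 4/3873373 ≈ 1.0327e-6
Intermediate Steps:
S(z) = 9 - z (S(z) = 3 - (z - 6) = 3 - (-6 + z) = 3 + (6 - z) = 9 - z)
s(n, A) = n/3
q(X, d) = -X/12 - d*X²/4 (q(X, d) = -((X*X)*d + X/3)/4 = -(X²*d + X/3)/4 = -(d*X² + X/3)/4 = -(X/3 + d*X²)/4 = -X/12 - d*X²/4)
K(E, Q) = 797/4 + Q (K(E, Q) = (Q + 208) + (1/12)*(-3)*(-1 - 3*(-3)*4) = (208 + Q) + (1/12)*(-3)*(-1 + 36) = (208 + Q) + (1/12)*(-3)*35 = (208 + Q) - 35/4 = 797/4 + Q)
1/(968660 + K(S(-2 + 4), -516)) = 1/(968660 + (797/4 - 516)) = 1/(968660 - 1267/4) = 1/(3873373/4) = 4/3873373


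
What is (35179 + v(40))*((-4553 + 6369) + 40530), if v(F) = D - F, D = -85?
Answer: 1484396684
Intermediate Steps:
v(F) = -85 - F
(35179 + v(40))*((-4553 + 6369) + 40530) = (35179 + (-85 - 1*40))*((-4553 + 6369) + 40530) = (35179 + (-85 - 40))*(1816 + 40530) = (35179 - 125)*42346 = 35054*42346 = 1484396684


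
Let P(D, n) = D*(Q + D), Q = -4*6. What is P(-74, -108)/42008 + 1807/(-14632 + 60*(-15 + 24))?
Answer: 252757/5692084 ≈ 0.044405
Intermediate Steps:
Q = -24
P(D, n) = D*(-24 + D)
P(-74, -108)/42008 + 1807/(-14632 + 60*(-15 + 24)) = -74*(-24 - 74)/42008 + 1807/(-14632 + 60*(-15 + 24)) = -74*(-98)*(1/42008) + 1807/(-14632 + 60*9) = 7252*(1/42008) + 1807/(-14632 + 540) = 1813/10502 + 1807/(-14092) = 1813/10502 + 1807*(-1/14092) = 1813/10502 - 139/1084 = 252757/5692084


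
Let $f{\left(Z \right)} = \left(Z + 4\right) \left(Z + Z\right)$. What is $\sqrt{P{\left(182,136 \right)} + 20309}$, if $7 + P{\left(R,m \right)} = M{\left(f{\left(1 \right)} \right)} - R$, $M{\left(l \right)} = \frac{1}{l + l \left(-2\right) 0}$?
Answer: $\frac{\sqrt{2012010}}{10} \approx 141.85$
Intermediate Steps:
$f{\left(Z \right)} = 2 Z \left(4 + Z\right)$ ($f{\left(Z \right)} = \left(4 + Z\right) 2 Z = 2 Z \left(4 + Z\right)$)
$M{\left(l \right)} = \frac{1}{l}$ ($M{\left(l \right)} = \frac{1}{l + - 2 l 0} = \frac{1}{l + 0} = \frac{1}{l}$)
$P{\left(R,m \right)} = - \frac{69}{10} - R$ ($P{\left(R,m \right)} = -7 - \left(R - \frac{1}{2 \left(4 + 1\right)}\right) = -7 - \left(- \frac{1}{10} + R\right) = - \frac{69}{10} - R$)
$\sqrt{P{\left(182,136 \right)} + 20309} = \sqrt{\left(- \frac{69}{10} - 182\right) + 20309} = \sqrt{- \frac{1889}{10} + 20309} = \sqrt{\frac{201201}{10}} = \frac{\sqrt{2012010}}{10}$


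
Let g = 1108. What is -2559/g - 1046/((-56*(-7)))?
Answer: -135131/27146 ≈ -4.9779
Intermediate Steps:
-2559/g - 1046/((-56*(-7))) = -2559/1108 - 1046/((-56*(-7))) = -2559*1/1108 - 1046/392 = -2559/1108 - 1046*1/392 = -2559/1108 - 523/196 = -135131/27146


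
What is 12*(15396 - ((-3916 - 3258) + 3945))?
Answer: 223500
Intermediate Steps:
12*(15396 - ((-3916 - 3258) + 3945)) = 12*(15396 - (-7174 + 3945)) = 12*(15396 - 1*(-3229)) = 12*(15396 + 3229) = 12*18625 = 223500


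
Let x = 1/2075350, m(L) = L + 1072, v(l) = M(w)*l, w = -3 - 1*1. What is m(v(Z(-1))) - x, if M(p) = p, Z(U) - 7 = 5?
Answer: 2125158399/2075350 ≈ 1024.0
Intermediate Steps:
w = -4 (w = -3 - 1 = -4)
Z(U) = 12 (Z(U) = 7 + 5 = 12)
v(l) = -4*l
m(L) = 1072 + L
x = 1/2075350 ≈ 4.8185e-7
m(v(Z(-1))) - x = (1072 - 4*12) - 1*1/2075350 = (1072 - 48) - 1/2075350 = 1024 - 1/2075350 = 2125158399/2075350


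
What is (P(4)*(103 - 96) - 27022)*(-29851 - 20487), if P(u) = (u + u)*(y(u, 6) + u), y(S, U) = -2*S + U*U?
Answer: 1270027740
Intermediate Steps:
y(S, U) = U² - 2*S (y(S, U) = -2*S + U² = U² - 2*S)
P(u) = 2*u*(36 - u) (P(u) = (u + u)*((6² - 2*u) + u) = (2*u)*((36 - 2*u) + u) = (2*u)*(36 - u) = 2*u*(36 - u))
(P(4)*(103 - 96) - 27022)*(-29851 - 20487) = ((2*4*(36 - 1*4))*(103 - 96) - 27022)*(-29851 - 20487) = ((2*4*(36 - 4))*7 - 27022)*(-50338) = ((2*4*32)*7 - 27022)*(-50338) = (256*7 - 27022)*(-50338) = (1792 - 27022)*(-50338) = -25230*(-50338) = 1270027740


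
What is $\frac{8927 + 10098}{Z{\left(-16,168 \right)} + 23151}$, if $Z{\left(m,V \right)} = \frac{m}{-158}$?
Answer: $\frac{1502975}{1828937} \approx 0.82178$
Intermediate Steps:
$Z{\left(m,V \right)} = - \frac{m}{158}$ ($Z{\left(m,V \right)} = m \left(- \frac{1}{158}\right) = - \frac{m}{158}$)
$\frac{8927 + 10098}{Z{\left(-16,168 \right)} + 23151} = \frac{8927 + 10098}{\left(- \frac{1}{158}\right) \left(-16\right) + 23151} = \frac{19025}{\frac{8}{79} + 23151} = \frac{19025}{\frac{1828937}{79}} = 19025 \cdot \frac{79}{1828937} = \frac{1502975}{1828937}$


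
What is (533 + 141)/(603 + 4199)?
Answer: 337/2401 ≈ 0.14036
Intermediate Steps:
(533 + 141)/(603 + 4199) = 674/4802 = 674*(1/4802) = 337/2401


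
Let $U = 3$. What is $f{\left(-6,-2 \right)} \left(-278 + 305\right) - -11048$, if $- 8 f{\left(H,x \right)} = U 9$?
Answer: $\frac{87655}{8} \approx 10957.0$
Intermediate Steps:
$f{\left(H,x \right)} = - \frac{27}{8}$ ($f{\left(H,x \right)} = - \frac{3 \cdot 9}{8} = \left(- \frac{1}{8}\right) 27 = - \frac{27}{8}$)
$f{\left(-6,-2 \right)} \left(-278 + 305\right) - -11048 = - \frac{27 \left(-278 + 305\right)}{8} - -11048 = \left(- \frac{27}{8}\right) 27 + 11048 = - \frac{729}{8} + 11048 = \frac{87655}{8}$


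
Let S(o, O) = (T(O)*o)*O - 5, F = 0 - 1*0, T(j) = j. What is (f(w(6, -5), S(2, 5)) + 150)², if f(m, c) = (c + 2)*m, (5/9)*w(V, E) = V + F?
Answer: 10810944/25 ≈ 4.3244e+5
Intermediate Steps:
F = 0 (F = 0 + 0 = 0)
S(o, O) = -5 + o*O² (S(o, O) = (O*o)*O - 5 = o*O² - 5 = -5 + o*O²)
w(V, E) = 9*V/5 (w(V, E) = 9*(V + 0)/5 = 9*V/5)
f(m, c) = m*(2 + c) (f(m, c) = (2 + c)*m = m*(2 + c))
(f(w(6, -5), S(2, 5)) + 150)² = (((9/5)*6)*(2 + (-5 + 2*5²)) + 150)² = (54*(2 + (-5 + 2*25))/5 + 150)² = (54*(2 + (-5 + 50))/5 + 150)² = (54*(2 + 45)/5 + 150)² = ((54/5)*47 + 150)² = (2538/5 + 150)² = (3288/5)² = 10810944/25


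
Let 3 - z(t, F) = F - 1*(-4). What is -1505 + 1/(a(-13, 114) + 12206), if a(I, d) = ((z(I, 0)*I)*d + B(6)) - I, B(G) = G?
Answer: -20629034/13707 ≈ -1505.0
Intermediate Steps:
z(t, F) = -1 - F (z(t, F) = 3 - (F - 1*(-4)) = 3 - (F + 4) = 3 - (4 + F) = 3 + (-4 - F) = -1 - F)
a(I, d) = 6 - I - I*d (a(I, d) = (((-1 - 1*0)*I)*d + 6) - I = (((-1 + 0)*I)*d + 6) - I = ((-I)*d + 6) - I = (-I*d + 6) - I = (6 - I*d) - I = 6 - I - I*d)
-1505 + 1/(a(-13, 114) + 12206) = -1505 + 1/((6 - 1*(-13) - 1*(-13)*114) + 12206) = -1505 + 1/((6 + 13 + 1482) + 12206) = -1505 + 1/(1501 + 12206) = -1505 + 1/13707 = -20629034/13707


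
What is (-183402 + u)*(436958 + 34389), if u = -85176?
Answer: -126593434566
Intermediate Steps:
(-183402 + u)*(436958 + 34389) = (-183402 - 85176)*(436958 + 34389) = -268578*471347 = -126593434566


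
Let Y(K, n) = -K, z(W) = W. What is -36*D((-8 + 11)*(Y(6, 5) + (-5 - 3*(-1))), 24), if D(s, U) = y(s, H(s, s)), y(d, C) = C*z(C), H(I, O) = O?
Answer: -20736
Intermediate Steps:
y(d, C) = C**2 (y(d, C) = C*C = C**2)
D(s, U) = s**2
-36*D((-8 + 11)*(Y(6, 5) + (-5 - 3*(-1))), 24) = -36*(-8 + 11)**2*(-1*6 + (-5 - 3*(-1)))**2 = -36*9*(-6 + (-5 + 3))**2 = -36*9*(-6 - 2)**2 = -36*(3*(-8))**2 = -36*(-24)**2 = -36*576 = -20736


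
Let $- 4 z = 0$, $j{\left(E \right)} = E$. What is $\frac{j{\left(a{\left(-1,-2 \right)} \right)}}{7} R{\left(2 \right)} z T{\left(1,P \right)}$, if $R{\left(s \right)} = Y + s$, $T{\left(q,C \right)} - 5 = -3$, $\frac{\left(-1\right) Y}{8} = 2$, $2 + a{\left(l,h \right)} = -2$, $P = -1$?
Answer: $0$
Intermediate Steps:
$a{\left(l,h \right)} = -4$ ($a{\left(l,h \right)} = -2 - 2 = -4$)
$Y = -16$ ($Y = \left(-8\right) 2 = -16$)
$T{\left(q,C \right)} = 2$ ($T{\left(q,C \right)} = 5 - 3 = 2$)
$R{\left(s \right)} = -16 + s$
$z = 0$ ($z = \left(- \frac{1}{4}\right) 0 = 0$)
$\frac{j{\left(a{\left(-1,-2 \right)} \right)}}{7} R{\left(2 \right)} z T{\left(1,P \right)} = - \frac{4}{7} \left(-16 + 2\right) 0 \cdot 2 = \left(-4\right) \frac{1}{7} \left(\left(-14\right) 0\right) 2 = \left(- \frac{4}{7}\right) 0 \cdot 2 = 0 \cdot 2 = 0$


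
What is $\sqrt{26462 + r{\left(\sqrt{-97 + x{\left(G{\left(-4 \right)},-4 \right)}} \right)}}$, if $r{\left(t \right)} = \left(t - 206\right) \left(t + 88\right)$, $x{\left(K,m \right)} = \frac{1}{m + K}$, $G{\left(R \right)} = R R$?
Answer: $\frac{\sqrt{296535 - 708 i \sqrt{3489}}}{6} \approx 90.983 - 6.384 i$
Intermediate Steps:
$G{\left(R \right)} = R^{2}$
$x{\left(K,m \right)} = \frac{1}{K + m}$
$r{\left(t \right)} = \left(-206 + t\right) \left(88 + t\right)$
$\sqrt{26462 + r{\left(\sqrt{-97 + x{\left(G{\left(-4 \right)},-4 \right)}} \right)}} = \sqrt{26462 - \left(18128 + 118 \sqrt{-97 + \frac{1}{\left(-4\right)^{2} - 4}} + \left(97 - \frac{1}{\left(-4\right)^{2} - 4}\right)\right)} = \sqrt{26462 - \left(18128 + 118 \sqrt{-97 + \frac{1}{16 - 4}} + \left(97 - \frac{1}{16 - 4}\right)\right)} = \sqrt{26462 - \left(18128 + \frac{1163}{12} + 118 \sqrt{-97 + \frac{1}{12}}\right)} = \sqrt{26462 - \left(18128 + \frac{1163}{12} + \frac{59 i \sqrt{3489}}{3}\right)} = \sqrt{26462 - \left(18128 + \frac{1163}{12} + 118 \cdot \frac{1}{6} i \sqrt{3489}\right)} = \sqrt{26462 - \left(\frac{218699}{12} + \frac{59 i \sqrt{3489}}{3}\right)} = \sqrt{\frac{98845}{12} - \frac{59 i \sqrt{3489}}{3}}$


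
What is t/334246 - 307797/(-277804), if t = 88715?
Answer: 5796604451/4220676172 ≈ 1.3734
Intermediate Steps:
t/334246 - 307797/(-277804) = 88715/334246 - 307797/(-277804) = 88715*(1/334246) - 307797*(-1/277804) = 8065/30386 + 307797/277804 = 5796604451/4220676172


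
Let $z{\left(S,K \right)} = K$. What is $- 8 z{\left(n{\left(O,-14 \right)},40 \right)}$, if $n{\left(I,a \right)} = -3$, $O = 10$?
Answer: $-320$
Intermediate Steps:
$- 8 z{\left(n{\left(O,-14 \right)},40 \right)} = \left(-8\right) 40 = -320$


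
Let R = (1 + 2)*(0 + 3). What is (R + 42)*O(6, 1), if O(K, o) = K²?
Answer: 1836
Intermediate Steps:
R = 9 (R = 3*3 = 9)
(R + 42)*O(6, 1) = (9 + 42)*6² = 51*36 = 1836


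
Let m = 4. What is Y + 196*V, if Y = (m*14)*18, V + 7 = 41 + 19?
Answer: 11396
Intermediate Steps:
V = 53 (V = -7 + (41 + 19) = -7 + 60 = 53)
Y = 1008 (Y = (4*14)*18 = 56*18 = 1008)
Y + 196*V = 1008 + 196*53 = 1008 + 10388 = 11396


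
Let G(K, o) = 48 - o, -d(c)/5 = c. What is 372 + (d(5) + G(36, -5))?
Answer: 400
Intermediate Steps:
d(c) = -5*c
372 + (d(5) + G(36, -5)) = 372 + (-5*5 + (48 - 1*(-5))) = 372 + (-25 + (48 + 5)) = 372 + (-25 + 53) = 372 + 28 = 400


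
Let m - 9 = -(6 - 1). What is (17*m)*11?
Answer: 748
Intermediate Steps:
m = 4 (m = 9 - (6 - 1) = 9 - 1*5 = 9 - 5 = 4)
(17*m)*11 = (17*4)*11 = 68*11 = 748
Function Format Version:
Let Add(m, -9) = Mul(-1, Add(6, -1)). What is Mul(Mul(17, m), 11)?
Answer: 748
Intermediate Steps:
m = 4 (m = Add(9, Mul(-1, Add(6, -1))) = Add(9, Mul(-1, 5)) = Add(9, -5) = 4)
Mul(Mul(17, m), 11) = Mul(Mul(17, 4), 11) = Mul(68, 11) = 748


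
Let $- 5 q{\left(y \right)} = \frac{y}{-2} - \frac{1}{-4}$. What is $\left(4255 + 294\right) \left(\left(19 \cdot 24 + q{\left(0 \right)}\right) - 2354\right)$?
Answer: $- \frac{172684589}{20} \approx -8.6342 \cdot 10^{6}$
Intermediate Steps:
$q{\left(y \right)} = - \frac{1}{20} + \frac{y}{10}$ ($q{\left(y \right)} = - \frac{\frac{y}{-2} - \frac{1}{-4}}{5} = - \frac{y \left(- \frac{1}{2}\right) - - \frac{1}{4}}{5} = - \frac{- \frac{y}{2} + \frac{1}{4}}{5} = - \frac{\frac{1}{4} - \frac{y}{2}}{5} = - \frac{1}{20} + \frac{y}{10}$)
$\left(4255 + 294\right) \left(\left(19 \cdot 24 + q{\left(0 \right)}\right) - 2354\right) = \left(4255 + 294\right) \left(\left(19 \cdot 24 + \left(- \frac{1}{20} + \frac{1}{10} \cdot 0\right)\right) - 2354\right) = 4549 \left(\left(456 + \left(- \frac{1}{20} + 0\right)\right) - 2354\right) = 4549 \left(\left(456 - \frac{1}{20}\right) - 2354\right) = 4549 \left(\frac{9119}{20} - 2354\right) = 4549 \left(- \frac{37961}{20}\right) = - \frac{172684589}{20}$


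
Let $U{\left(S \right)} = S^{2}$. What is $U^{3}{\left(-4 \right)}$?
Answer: $4096$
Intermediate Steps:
$U^{3}{\left(-4 \right)} = \left(\left(-4\right)^{2}\right)^{3} = 16^{3} = 4096$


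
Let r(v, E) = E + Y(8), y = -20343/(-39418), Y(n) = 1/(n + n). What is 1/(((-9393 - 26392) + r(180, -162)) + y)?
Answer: -315344/11335488315 ≈ -2.7819e-5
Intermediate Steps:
Y(n) = 1/(2*n)
y = 20343/39418 (y = -20343*(-1/39418) = 20343/39418 ≈ 0.51608)
r(v, E) = 1/16 + E (r(v, E) = E + (½)/8 = E + (½)*(⅛) = E + 1/16 = 1/16 + E)
1/(((-9393 - 26392) + r(180, -162)) + y) = 1/(((-9393 - 26392) + (1/16 - 162)) + 20343/39418) = 1/((-35785 - 2591/16) + 20343/39418) = 1/(-575151/16 + 20343/39418) = 1/(-11335488315/315344) = -315344/11335488315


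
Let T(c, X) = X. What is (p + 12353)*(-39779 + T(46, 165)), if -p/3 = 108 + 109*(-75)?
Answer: -1448050156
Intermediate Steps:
p = 24201 (p = -3*(108 + 109*(-75)) = -3*(108 - 8175) = -3*(-8067) = 24201)
(p + 12353)*(-39779 + T(46, 165)) = (24201 + 12353)*(-39779 + 165) = 36554*(-39614) = -1448050156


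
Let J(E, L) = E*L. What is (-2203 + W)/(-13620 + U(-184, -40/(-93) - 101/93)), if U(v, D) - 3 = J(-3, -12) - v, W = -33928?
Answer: 36131/13397 ≈ 2.6969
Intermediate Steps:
U(v, D) = 39 - v (U(v, D) = 3 + (-3*(-12) - v) = 3 + (36 - v) = 39 - v)
(-2203 + W)/(-13620 + U(-184, -40/(-93) - 101/93)) = (-2203 - 33928)/(-13620 + (39 - 1*(-184))) = -36131/(-13620 + (39 + 184)) = -36131/(-13620 + 223) = -36131/(-13397) = -36131*(-1/13397) = 36131/13397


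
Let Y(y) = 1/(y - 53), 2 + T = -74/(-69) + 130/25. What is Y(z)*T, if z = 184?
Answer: 1474/45195 ≈ 0.032614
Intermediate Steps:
T = 1474/345 (T = -2 + (-74/(-69) + 130/25) = -2 + (-74*(-1/69) + 130*(1/25)) = -2 + (74/69 + 26/5) = -2 + 2164/345 = 1474/345 ≈ 4.2725)
Y(y) = 1/(-53 + y)
Y(z)*T = (1474/345)/(-53 + 184) = (1474/345)/131 = (1/131)*(1474/345) = 1474/45195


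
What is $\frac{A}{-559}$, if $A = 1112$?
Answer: $- \frac{1112}{559} \approx -1.9893$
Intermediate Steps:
$\frac{A}{-559} = \frac{1112}{-559} = 1112 \left(- \frac{1}{559}\right) = - \frac{1112}{559}$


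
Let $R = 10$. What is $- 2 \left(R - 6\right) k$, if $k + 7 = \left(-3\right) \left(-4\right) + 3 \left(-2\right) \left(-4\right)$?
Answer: $-232$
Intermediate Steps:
$k = 29$ ($k = -7 - \left(-12 - 3 \left(-2\right) \left(-4\right)\right) = -7 + \left(12 - -24\right) = -7 + \left(12 + 24\right) = -7 + 36 = 29$)
$- 2 \left(R - 6\right) k = - 2 \left(10 - 6\right) 29 = \left(-2\right) 4 \cdot 29 = \left(-8\right) 29 = -232$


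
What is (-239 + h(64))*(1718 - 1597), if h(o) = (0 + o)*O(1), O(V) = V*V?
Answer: -21175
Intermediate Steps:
O(V) = V²
h(o) = o (h(o) = (0 + o)*1² = o*1 = o)
(-239 + h(64))*(1718 - 1597) = (-239 + 64)*(1718 - 1597) = -175*121 = -21175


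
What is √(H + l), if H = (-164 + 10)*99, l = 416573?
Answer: √401327 ≈ 633.50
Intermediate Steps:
H = -15246 (H = -154*99 = -15246)
√(H + l) = √(-15246 + 416573) = √401327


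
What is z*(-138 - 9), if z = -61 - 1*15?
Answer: 11172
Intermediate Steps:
z = -76 (z = -61 - 15 = -76)
z*(-138 - 9) = -76*(-138 - 9) = -76*(-147) = 11172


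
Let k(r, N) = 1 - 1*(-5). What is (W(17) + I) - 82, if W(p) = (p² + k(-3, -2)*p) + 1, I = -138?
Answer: 172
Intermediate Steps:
k(r, N) = 6 (k(r, N) = 1 + 5 = 6)
W(p) = 1 + p² + 6*p (W(p) = (p² + 6*p) + 1 = 1 + p² + 6*p)
(W(17) + I) - 82 = ((1 + 17² + 6*17) - 138) - 82 = ((1 + 289 + 102) - 138) - 82 = (392 - 138) - 82 = 254 - 82 = 172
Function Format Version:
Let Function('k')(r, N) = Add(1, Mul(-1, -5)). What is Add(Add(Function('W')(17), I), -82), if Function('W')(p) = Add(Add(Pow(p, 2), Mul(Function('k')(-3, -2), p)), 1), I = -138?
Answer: 172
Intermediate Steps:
Function('k')(r, N) = 6 (Function('k')(r, N) = Add(1, 5) = 6)
Function('W')(p) = Add(1, Pow(p, 2), Mul(6, p)) (Function('W')(p) = Add(Add(Pow(p, 2), Mul(6, p)), 1) = Add(1, Pow(p, 2), Mul(6, p)))
Add(Add(Function('W')(17), I), -82) = Add(Add(Add(1, Pow(17, 2), Mul(6, 17)), -138), -82) = Add(Add(Add(1, 289, 102), -138), -82) = Add(Add(392, -138), -82) = Add(254, -82) = 172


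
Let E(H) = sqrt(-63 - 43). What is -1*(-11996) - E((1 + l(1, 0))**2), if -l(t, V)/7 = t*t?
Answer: 11996 - I*sqrt(106) ≈ 11996.0 - 10.296*I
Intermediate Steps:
l(t, V) = -7*t**2 (l(t, V) = -7*t*t = -7*t**2)
E(H) = I*sqrt(106) (E(H) = sqrt(-106) = I*sqrt(106))
-1*(-11996) - E((1 + l(1, 0))**2) = -1*(-11996) - I*sqrt(106) = 11996 - I*sqrt(106)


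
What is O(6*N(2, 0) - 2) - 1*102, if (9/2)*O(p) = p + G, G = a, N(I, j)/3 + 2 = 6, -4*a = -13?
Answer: -1543/18 ≈ -85.722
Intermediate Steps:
a = 13/4 (a = -¼*(-13) = 13/4 ≈ 3.2500)
N(I, j) = 12 (N(I, j) = -6 + 3*6 = -6 + 18 = 12)
G = 13/4 ≈ 3.2500
O(p) = 13/18 + 2*p/9 (O(p) = 2*(p + 13/4)/9 = 2*(13/4 + p)/9 = 13/18 + 2*p/9)
O(6*N(2, 0) - 2) - 1*102 = (13/18 + 2*(6*12 - 2)/9) - 1*102 = (13/18 + 2*(72 - 2)/9) - 102 = (13/18 + (2/9)*70) - 102 = (13/18 + 140/9) - 102 = 293/18 - 102 = -1543/18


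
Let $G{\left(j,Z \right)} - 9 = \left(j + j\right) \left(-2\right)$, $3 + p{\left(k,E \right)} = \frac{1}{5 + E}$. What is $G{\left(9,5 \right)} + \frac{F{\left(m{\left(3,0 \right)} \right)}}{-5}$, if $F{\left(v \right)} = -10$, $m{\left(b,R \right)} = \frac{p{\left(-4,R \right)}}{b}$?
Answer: $-25$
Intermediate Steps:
$p{\left(k,E \right)} = -3 + \frac{1}{5 + E}$
$m{\left(b,R \right)} = \frac{-14 - 3 R}{b \left(5 + R\right)}$ ($m{\left(b,R \right)} = \frac{\frac{1}{5 + R} \left(-14 - 3 R\right)}{b} = \frac{-14 - 3 R}{b \left(5 + R\right)}$)
$G{\left(j,Z \right)} = 9 - 4 j$ ($G{\left(j,Z \right)} = 9 + \left(j + j\right) \left(-2\right) = 9 + 2 j \left(-2\right) = 9 - 4 j$)
$G{\left(9,5 \right)} + \frac{F{\left(m{\left(3,0 \right)} \right)}}{-5} = \left(9 - 36\right) + \frac{1}{-5} \left(-10\right) = \left(9 - 36\right) - -2 = -27 + 2 = -25$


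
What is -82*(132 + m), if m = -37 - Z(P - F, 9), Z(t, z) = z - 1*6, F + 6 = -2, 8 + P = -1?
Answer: -7544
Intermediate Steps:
P = -9 (P = -8 - 1 = -9)
F = -8 (F = -6 - 2 = -8)
Z(t, z) = -6 + z (Z(t, z) = z - 6 = -6 + z)
m = -40 (m = -37 - (-6 + 9) = -37 - 1*3 = -37 - 3 = -40)
-82*(132 + m) = -82*(132 - 40) = -82*92 = -7544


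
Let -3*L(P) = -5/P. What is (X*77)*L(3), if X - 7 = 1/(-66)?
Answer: 16135/54 ≈ 298.80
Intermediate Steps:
X = 461/66 (X = 7 + 1/(-66) = 7 - 1/66 = 461/66 ≈ 6.9848)
L(P) = 5/(3*P) (L(P) = -(-5)/(3*P) = 5/(3*P))
(X*77)*L(3) = ((461/66)*77)*((5/3)/3) = 3227*((5/3)*(⅓))/6 = (3227/6)*(5/9) = 16135/54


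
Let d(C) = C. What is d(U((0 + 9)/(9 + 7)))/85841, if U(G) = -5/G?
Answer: -80/772569 ≈ -0.00010355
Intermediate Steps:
d(U((0 + 9)/(9 + 7)))/85841 = -5*(9 + 7)/(0 + 9)/85841 = -5/(9/16)*(1/85841) = -5/(9*(1/16))*(1/85841) = -5/9/16*(1/85841) = -5*16/9*(1/85841) = -80/9*1/85841 = -80/772569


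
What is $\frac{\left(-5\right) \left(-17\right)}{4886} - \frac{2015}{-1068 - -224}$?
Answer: $\frac{4958515}{2061892} \approx 2.4048$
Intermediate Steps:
$\frac{\left(-5\right) \left(-17\right)}{4886} - \frac{2015}{-1068 - -224} = 85 \cdot \frac{1}{4886} - \frac{2015}{-1068 + 224} = \frac{85}{4886} - \frac{2015}{-844} = \frac{85}{4886} - - \frac{2015}{844} = \frac{85}{4886} + \frac{2015}{844} = \frac{4958515}{2061892}$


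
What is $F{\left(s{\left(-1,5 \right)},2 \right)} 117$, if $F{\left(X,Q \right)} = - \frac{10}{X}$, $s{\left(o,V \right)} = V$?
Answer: $-234$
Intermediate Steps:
$F{\left(s{\left(-1,5 \right)},2 \right)} 117 = - \frac{10}{5} \cdot 117 = \left(-10\right) \frac{1}{5} \cdot 117 = \left(-2\right) 117 = -234$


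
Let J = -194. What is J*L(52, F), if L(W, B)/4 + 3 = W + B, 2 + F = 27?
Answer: -57424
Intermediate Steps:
F = 25 (F = -2 + 27 = 25)
L(W, B) = -12 + 4*B + 4*W (L(W, B) = -12 + 4*(W + B) = -12 + 4*(B + W) = -12 + (4*B + 4*W) = -12 + 4*B + 4*W)
J*L(52, F) = -194*(-12 + 4*25 + 4*52) = -194*(-12 + 100 + 208) = -194*296 = -57424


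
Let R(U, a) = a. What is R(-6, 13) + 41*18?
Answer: 751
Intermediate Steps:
R(-6, 13) + 41*18 = 13 + 41*18 = 13 + 738 = 751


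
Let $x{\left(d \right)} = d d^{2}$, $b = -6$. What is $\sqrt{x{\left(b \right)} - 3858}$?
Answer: $i \sqrt{4074} \approx 63.828 i$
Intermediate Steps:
$x{\left(d \right)} = d^{3}$
$\sqrt{x{\left(b \right)} - 3858} = \sqrt{\left(-6\right)^{3} - 3858} = \sqrt{-216 - 3858} = \sqrt{-4074} = i \sqrt{4074}$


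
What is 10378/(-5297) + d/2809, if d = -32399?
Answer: -200769305/14879273 ≈ -13.493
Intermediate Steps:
10378/(-5297) + d/2809 = 10378/(-5297) - 32399/2809 = 10378*(-1/5297) - 32399*1/2809 = -10378/5297 - 32399/2809 = -200769305/14879273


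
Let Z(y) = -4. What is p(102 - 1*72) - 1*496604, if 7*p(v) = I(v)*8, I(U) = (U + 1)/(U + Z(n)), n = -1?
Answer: -45190840/91 ≈ -4.9660e+5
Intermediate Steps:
I(U) = (1 + U)/(-4 + U) (I(U) = (U + 1)/(U - 4) = (1 + U)/(-4 + U))
p(v) = 8*(1 + v)/(7*(-4 + v)) (p(v) = (((1 + v)/(-4 + v))*8)/7 = (8*(1 + v)/(-4 + v))/7 = 8*(1 + v)/(7*(-4 + v)))
p(102 - 1*72) - 1*496604 = 8*(1 + (102 - 1*72))/(7*(-4 + (102 - 1*72))) - 1*496604 = 8*(1 + (102 - 72))/(7*(-4 + (102 - 72))) - 496604 = 8*(1 + 30)/(7*(-4 + 30)) - 496604 = (8/7)*31/26 - 496604 = (8/7)*(1/26)*31 - 496604 = 124/91 - 496604 = -45190840/91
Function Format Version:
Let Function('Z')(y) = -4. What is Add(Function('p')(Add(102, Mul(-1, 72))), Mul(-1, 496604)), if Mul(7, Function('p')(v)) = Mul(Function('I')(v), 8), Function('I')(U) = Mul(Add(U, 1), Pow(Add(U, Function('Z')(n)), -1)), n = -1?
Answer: Rational(-45190840, 91) ≈ -4.9660e+5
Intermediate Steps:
Function('I')(U) = Mul(Pow(Add(-4, U), -1), Add(1, U)) (Function('I')(U) = Mul(Add(U, 1), Pow(Add(U, -4), -1)) = Mul(Add(1, U), Pow(Add(-4, U), -1)) = Mul(Pow(Add(-4, U), -1), Add(1, U)))
Function('p')(v) = Mul(Rational(8, 7), Pow(Add(-4, v), -1), Add(1, v)) (Function('p')(v) = Mul(Rational(1, 7), Mul(Mul(Pow(Add(-4, v), -1), Add(1, v)), 8)) = Mul(Rational(1, 7), Mul(8, Pow(Add(-4, v), -1), Add(1, v))) = Mul(Rational(8, 7), Pow(Add(-4, v), -1), Add(1, v)))
Add(Function('p')(Add(102, Mul(-1, 72))), Mul(-1, 496604)) = Add(Mul(Rational(8, 7), Pow(Add(-4, Add(102, Mul(-1, 72))), -1), Add(1, Add(102, Mul(-1, 72)))), Mul(-1, 496604)) = Add(Mul(Rational(8, 7), Pow(Add(-4, Add(102, -72)), -1), Add(1, Add(102, -72))), -496604) = Add(Mul(Rational(8, 7), Pow(Add(-4, 30), -1), Add(1, 30)), -496604) = Add(Mul(Rational(8, 7), Pow(26, -1), 31), -496604) = Add(Mul(Rational(8, 7), Rational(1, 26), 31), -496604) = Add(Rational(124, 91), -496604) = Rational(-45190840, 91)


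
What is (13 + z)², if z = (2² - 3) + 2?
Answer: 256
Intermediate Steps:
z = 3 (z = (4 - 3) + 2 = 1 + 2 = 3)
(13 + z)² = (13 + 3)² = 16² = 256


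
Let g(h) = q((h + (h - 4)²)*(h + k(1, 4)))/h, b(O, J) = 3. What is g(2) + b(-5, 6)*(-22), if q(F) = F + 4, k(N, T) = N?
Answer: -55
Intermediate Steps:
q(F) = 4 + F
g(h) = (4 + (1 + h)*(h + (-4 + h)²))/h (g(h) = (4 + (h + (h - 4)²)*(h + 1))/h = (4 + (h + (-4 + h)²)*(1 + h))/h = (4 + (1 + h)*(h + (-4 + h)²))/h)
g(2) + b(-5, 6)*(-22) = (9 + 2² - 6*2 + 20/2) + 3*(-22) = (9 + 4 - 12 + 20*(½)) - 66 = (9 + 4 - 12 + 10) - 66 = 11 - 66 = -55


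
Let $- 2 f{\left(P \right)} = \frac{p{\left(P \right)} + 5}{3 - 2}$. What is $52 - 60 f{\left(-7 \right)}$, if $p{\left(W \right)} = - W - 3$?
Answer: $322$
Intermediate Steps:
$p{\left(W \right)} = -3 - W$
$f{\left(P \right)} = -1 + \frac{P}{2}$ ($f{\left(P \right)} = - \frac{\left(\left(-3 - P\right) + 5\right) \frac{1}{3 - 2}}{2} = - \frac{\left(2 - P\right) 1^{-1}}{2} = - \frac{\left(2 - P\right) 1}{2} = - \frac{2 - P}{2} = -1 + \frac{P}{2}$)
$52 - 60 f{\left(-7 \right)} = 52 - 60 \left(-1 + \frac{1}{2} \left(-7\right)\right) = 52 - 60 \left(-1 - \frac{7}{2}\right) = 52 - -270 = 52 + 270 = 322$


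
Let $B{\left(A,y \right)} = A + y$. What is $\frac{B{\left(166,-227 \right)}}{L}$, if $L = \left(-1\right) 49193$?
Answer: $\frac{61}{49193} \approx 0.00124$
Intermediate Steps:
$L = -49193$
$\frac{B{\left(166,-227 \right)}}{L} = \frac{166 - 227}{-49193} = \left(-61\right) \left(- \frac{1}{49193}\right) = \frac{61}{49193}$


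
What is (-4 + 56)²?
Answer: 2704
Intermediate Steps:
(-4 + 56)² = 52² = 2704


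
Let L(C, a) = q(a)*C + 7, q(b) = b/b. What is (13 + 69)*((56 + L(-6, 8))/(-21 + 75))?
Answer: 779/9 ≈ 86.556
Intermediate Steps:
q(b) = 1
L(C, a) = 7 + C (L(C, a) = 1*C + 7 = C + 7 = 7 + C)
(13 + 69)*((56 + L(-6, 8))/(-21 + 75)) = (13 + 69)*((56 + (7 - 6))/(-21 + 75)) = 82*((56 + 1)/54) = 82*(57*(1/54)) = 82*(19/18) = 779/9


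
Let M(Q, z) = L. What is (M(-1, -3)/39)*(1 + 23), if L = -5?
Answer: -40/13 ≈ -3.0769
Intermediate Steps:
M(Q, z) = -5
(M(-1, -3)/39)*(1 + 23) = (-5/39)*(1 + 23) = -5*1/39*24 = -5/39*24 = -40/13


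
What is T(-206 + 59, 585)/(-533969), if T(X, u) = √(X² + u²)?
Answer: -3*√40426/533969 ≈ -0.0011296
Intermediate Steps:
T(-206 + 59, 585)/(-533969) = √((-206 + 59)² + 585²)/(-533969) = √((-147)² + 342225)*(-1/533969) = √(21609 + 342225)*(-1/533969) = √363834*(-1/533969) = (3*√40426)*(-1/533969) = -3*√40426/533969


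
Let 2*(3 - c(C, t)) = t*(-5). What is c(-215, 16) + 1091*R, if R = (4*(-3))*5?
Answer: -65417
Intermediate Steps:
c(C, t) = 3 + 5*t/2 (c(C, t) = 3 - t*(-5)/2 = 3 - (-5)*t/2 = 3 + 5*t/2)
R = -60 (R = -12*5 = -60)
c(-215, 16) + 1091*R = (3 + (5/2)*16) + 1091*(-60) = (3 + 40) - 65460 = 43 - 65460 = -65417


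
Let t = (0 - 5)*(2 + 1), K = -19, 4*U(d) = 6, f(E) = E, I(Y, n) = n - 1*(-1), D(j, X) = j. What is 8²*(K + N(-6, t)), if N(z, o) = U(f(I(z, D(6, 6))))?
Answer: -1120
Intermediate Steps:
I(Y, n) = 1 + n (I(Y, n) = n + 1 = 1 + n)
U(d) = 3/2 (U(d) = (¼)*6 = 3/2)
t = -15 (t = -5*3 = -15)
N(z, o) = 3/2
8²*(K + N(-6, t)) = 8²*(-19 + 3/2) = 64*(-35/2) = -1120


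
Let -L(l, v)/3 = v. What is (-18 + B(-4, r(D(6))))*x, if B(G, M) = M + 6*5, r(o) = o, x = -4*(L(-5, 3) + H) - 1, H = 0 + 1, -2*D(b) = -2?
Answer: 403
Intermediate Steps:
D(b) = 1 (D(b) = -½*(-2) = 1)
L(l, v) = -3*v
H = 1
x = 31 (x = -4*(-3*3 + 1) - 1 = -4*(-9 + 1) - 1 = -4*(-8) - 1 = 32 - 1 = 31)
B(G, M) = 30 + M (B(G, M) = M + 30 = 30 + M)
(-18 + B(-4, r(D(6))))*x = (-18 + (30 + 1))*31 = (-18 + 31)*31 = 13*31 = 403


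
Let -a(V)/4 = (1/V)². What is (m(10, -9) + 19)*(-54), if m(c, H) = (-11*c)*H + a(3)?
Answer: -54462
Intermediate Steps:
a(V) = -4/V²
m(c, H) = -4/9 - 11*H*c (m(c, H) = (-11*c)*H - 4/3² = -11*H*c - 4*⅑ = -11*H*c - 4/9 = -4/9 - 11*H*c)
(m(10, -9) + 19)*(-54) = ((-4/9 - 11*(-9)*10) + 19)*(-54) = ((-4/9 + 990) + 19)*(-54) = (8906/9 + 19)*(-54) = (9077/9)*(-54) = -54462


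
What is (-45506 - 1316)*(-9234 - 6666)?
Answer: 744469800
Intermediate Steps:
(-45506 - 1316)*(-9234 - 6666) = -46822*(-15900) = 744469800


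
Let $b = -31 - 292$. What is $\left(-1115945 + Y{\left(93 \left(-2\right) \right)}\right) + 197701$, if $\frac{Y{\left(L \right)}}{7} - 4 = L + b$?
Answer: $-921779$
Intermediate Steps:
$b = -323$ ($b = -31 - 292 = -323$)
$Y{\left(L \right)} = -2233 + 7 L$ ($Y{\left(L \right)} = 28 + 7 \left(L - 323\right) = 28 + 7 \left(-323 + L\right) = 28 + \left(-2261 + 7 L\right) = -2233 + 7 L$)
$\left(-1115945 + Y{\left(93 \left(-2\right) \right)}\right) + 197701 = \left(-1115945 - \left(2233 - 7 \cdot 93 \left(-2\right)\right)\right) + 197701 = \left(-1115945 + \left(-2233 + 7 \left(-186\right)\right)\right) + 197701 = \left(-1115945 - 3535\right) + 197701 = -1119480 + 197701 = -921779$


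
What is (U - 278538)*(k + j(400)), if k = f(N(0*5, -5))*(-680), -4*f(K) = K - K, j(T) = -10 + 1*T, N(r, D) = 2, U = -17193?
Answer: -115335090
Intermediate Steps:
j(T) = -10 + T
f(K) = 0 (f(K) = -(K - K)/4 = -1/4*0 = 0)
k = 0 (k = 0*(-680) = 0)
(U - 278538)*(k + j(400)) = (-17193 - 278538)*(0 + (-10 + 400)) = -295731*(0 + 390) = -295731*390 = -115335090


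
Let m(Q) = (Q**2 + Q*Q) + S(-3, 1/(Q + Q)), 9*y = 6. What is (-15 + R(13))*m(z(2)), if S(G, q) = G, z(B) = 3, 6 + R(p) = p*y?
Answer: -185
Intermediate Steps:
y = 2/3 (y = (1/9)*6 = 2/3 ≈ 0.66667)
R(p) = -6 + 2*p/3 (R(p) = -6 + p*(2/3) = -6 + 2*p/3)
m(Q) = -3 + 2*Q**2 (m(Q) = (Q**2 + Q*Q) - 3 = (Q**2 + Q**2) - 3 = 2*Q**2 - 3 = -3 + 2*Q**2)
(-15 + R(13))*m(z(2)) = (-15 + (-6 + (2/3)*13))*(-3 + 2*3**2) = (-15 + (-6 + 26/3))*(-3 + 2*9) = (-15 + 8/3)*(-3 + 18) = -37/3*15 = -185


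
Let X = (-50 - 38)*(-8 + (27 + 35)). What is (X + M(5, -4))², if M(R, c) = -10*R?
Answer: 23059204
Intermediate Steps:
X = -4752 (X = -88*(-8 + 62) = -88*54 = -4752)
(X + M(5, -4))² = (-4752 - 10*5)² = (-4752 - 50)² = (-4802)² = 23059204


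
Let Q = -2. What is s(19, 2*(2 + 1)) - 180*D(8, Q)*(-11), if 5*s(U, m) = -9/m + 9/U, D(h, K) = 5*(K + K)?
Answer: -7524039/190 ≈ -39600.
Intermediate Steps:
D(h, K) = 10*K (D(h, K) = 5*(2*K) = 10*K)
s(U, m) = -9/(5*m) + 9/(5*U) (s(U, m) = (-9/m + 9/U)/5 = -9/(5*m) + 9/(5*U))
s(19, 2*(2 + 1)) - 180*D(8, Q)*(-11) = (-9*1/(2*(2 + 1))/5 + (9/5)/19) - 180*10*(-2)*(-11) = (-9/(5*(2*3)) + (9/5)*(1/19)) - (-3600)*(-11) = (-9/5/6 + 9/95) - 180*220 = (-9/5*1/6 + 9/95) - 39600 = (-3/10 + 9/95) - 39600 = -39/190 - 39600 = -7524039/190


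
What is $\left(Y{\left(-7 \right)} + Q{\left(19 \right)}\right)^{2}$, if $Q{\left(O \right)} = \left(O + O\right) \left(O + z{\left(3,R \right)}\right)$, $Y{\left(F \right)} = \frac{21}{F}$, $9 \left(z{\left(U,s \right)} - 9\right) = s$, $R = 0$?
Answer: $1125721$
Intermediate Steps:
$z{\left(U,s \right)} = 9 + \frac{s}{9}$
$Q{\left(O \right)} = 2 O \left(9 + O\right)$ ($Q{\left(O \right)} = \left(O + O\right) \left(O + \left(9 + \frac{1}{9} \cdot 0\right)\right) = 2 O \left(O + \left(9 + 0\right)\right) = 2 O \left(O + 9\right) = 2 O \left(9 + O\right)$)
$\left(Y{\left(-7 \right)} + Q{\left(19 \right)}\right)^{2} = \left(\frac{21}{-7} + 2 \cdot 19 \left(9 + 19\right)\right)^{2} = \left(21 \left(- \frac{1}{7}\right) + 2 \cdot 19 \cdot 28\right)^{2} = \left(-3 + 1064\right)^{2} = 1061^{2} = 1125721$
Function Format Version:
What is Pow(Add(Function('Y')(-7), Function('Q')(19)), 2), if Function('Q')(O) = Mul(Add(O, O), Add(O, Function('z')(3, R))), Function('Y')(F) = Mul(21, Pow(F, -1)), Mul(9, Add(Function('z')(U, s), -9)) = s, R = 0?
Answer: 1125721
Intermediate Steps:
Function('z')(U, s) = Add(9, Mul(Rational(1, 9), s))
Function('Q')(O) = Mul(2, O, Add(9, O)) (Function('Q')(O) = Mul(Add(O, O), Add(O, Add(9, Mul(Rational(1, 9), 0)))) = Mul(Mul(2, O), Add(O, Add(9, 0))) = Mul(Mul(2, O), Add(O, 9)) = Mul(Mul(2, O), Add(9, O)) = Mul(2, O, Add(9, O)))
Pow(Add(Function('Y')(-7), Function('Q')(19)), 2) = Pow(Add(Mul(21, Pow(-7, -1)), Mul(2, 19, Add(9, 19))), 2) = Pow(Add(Mul(21, Rational(-1, 7)), Mul(2, 19, 28)), 2) = Pow(Add(-3, 1064), 2) = Pow(1061, 2) = 1125721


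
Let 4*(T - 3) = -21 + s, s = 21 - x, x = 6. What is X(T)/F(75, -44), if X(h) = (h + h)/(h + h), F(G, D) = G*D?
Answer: -1/3300 ≈ -0.00030303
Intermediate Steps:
s = 15 (s = 21 - 1*6 = 21 - 6 = 15)
F(G, D) = D*G
T = 3/2 (T = 3 + (-21 + 15)/4 = 3 + (1/4)*(-6) = 3 - 3/2 = 3/2 ≈ 1.5000)
X(h) = 1 (X(h) = (2*h)/((2*h)) = (2*h)*(1/(2*h)) = 1)
X(T)/F(75, -44) = 1/(-44*75) = 1/(-3300) = 1*(-1/3300) = -1/3300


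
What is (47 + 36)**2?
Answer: 6889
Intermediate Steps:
(47 + 36)**2 = 83**2 = 6889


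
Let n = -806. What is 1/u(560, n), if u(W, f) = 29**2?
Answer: 1/841 ≈ 0.0011891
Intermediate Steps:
u(W, f) = 841
1/u(560, n) = 1/841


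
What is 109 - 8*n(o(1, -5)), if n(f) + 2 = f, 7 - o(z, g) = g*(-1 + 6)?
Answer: -131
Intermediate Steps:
o(z, g) = 7 - 5*g (o(z, g) = 7 - g*(-1 + 6) = 7 - g*5 = 7 - 5*g)
n(f) = -2 + f
109 - 8*n(o(1, -5)) = 109 - 8*(-2 + (7 - 5*(-5))) = 109 - 8*(-2 + (7 + 25)) = 109 - 8*(-2 + 32) = 109 - 8*30 = 109 - 240 = -131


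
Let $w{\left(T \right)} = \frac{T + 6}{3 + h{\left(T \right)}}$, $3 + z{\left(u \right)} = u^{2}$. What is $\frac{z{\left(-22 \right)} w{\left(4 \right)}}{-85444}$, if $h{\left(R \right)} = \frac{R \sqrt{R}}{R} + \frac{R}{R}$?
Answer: $- \frac{2405}{256332} \approx -0.0093824$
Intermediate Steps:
$z{\left(u \right)} = -3 + u^{2}$
$h{\left(R \right)} = 1 + \sqrt{R}$ ($h{\left(R \right)} = \frac{R^{\frac{3}{2}}}{R} + 1 = \sqrt{R} + 1 = 1 + \sqrt{R}$)
$w{\left(T \right)} = \frac{6 + T}{4 + \sqrt{T}}$ ($w{\left(T \right)} = \frac{T + 6}{3 + \left(1 + \sqrt{T}\right)} = \frac{6 + T}{4 + \sqrt{T}}$)
$\frac{z{\left(-22 \right)} w{\left(4 \right)}}{-85444} = \frac{\left(-3 + \left(-22\right)^{2}\right) \frac{6 + 4}{4 + \sqrt{4}}}{-85444} = \left(-3 + 484\right) \frac{1}{4 + 2} \cdot 10 \left(- \frac{1}{85444}\right) = 481 \cdot \frac{1}{6} \cdot 10 \left(- \frac{1}{85444}\right) = 481 \cdot \frac{5}{3} \left(- \frac{1}{85444}\right) = \frac{2405}{3} \left(- \frac{1}{85444}\right) = - \frac{2405}{256332}$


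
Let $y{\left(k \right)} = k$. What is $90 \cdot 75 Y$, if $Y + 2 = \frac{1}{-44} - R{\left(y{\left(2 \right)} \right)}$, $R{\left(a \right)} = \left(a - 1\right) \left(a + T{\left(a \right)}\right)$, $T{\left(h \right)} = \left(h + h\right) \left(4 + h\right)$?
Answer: $- \frac{4161375}{22} \approx -1.8915 \cdot 10^{5}$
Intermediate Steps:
$T{\left(h \right)} = 2 h \left(4 + h\right)$
$R{\left(a \right)} = \left(-1 + a\right) \left(a + 2 a \left(4 + a\right)\right)$ ($R{\left(a \right)} = \left(a - 1\right) \left(a + 2 a \left(4 + a\right)\right) = \left(-1 + a\right) \left(a + 2 a \left(4 + a\right)\right)$)
$Y = - \frac{1233}{44}$ ($Y = -2 + \left(\frac{1}{-44} - 2 \left(-9 - 2 + 2 \cdot 2 \left(4 + 2\right)\right)\right) = -2 - \left(\frac{1}{44} + 2 \left(-9 - 2 + 2 \cdot 2 \cdot 6\right)\right) = -2 - \left(\frac{1}{44} + 2 \left(-9 - 2 + 24\right)\right) = -2 - \left(\frac{1}{44} + 2 \cdot 13\right) = -2 - \frac{1145}{44} = - \frac{1233}{44} \approx -28.023$)
$90 \cdot 75 Y = 90 \cdot 75 \left(- \frac{1233}{44}\right) = 6750 \left(- \frac{1233}{44}\right) = - \frac{4161375}{22}$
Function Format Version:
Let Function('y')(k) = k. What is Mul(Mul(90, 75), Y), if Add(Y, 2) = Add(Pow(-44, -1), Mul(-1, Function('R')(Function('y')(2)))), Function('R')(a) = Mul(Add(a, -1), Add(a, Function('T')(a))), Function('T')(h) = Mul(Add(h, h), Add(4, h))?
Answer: Rational(-4161375, 22) ≈ -1.8915e+5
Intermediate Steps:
Function('T')(h) = Mul(2, h, Add(4, h)) (Function('T')(h) = Mul(Mul(2, h), Add(4, h)) = Mul(2, h, Add(4, h)))
Function('R')(a) = Mul(Add(-1, a), Add(a, Mul(2, a, Add(4, a)))) (Function('R')(a) = Mul(Add(a, -1), Add(a, Mul(2, a, Add(4, a)))) = Mul(Add(-1, a), Add(a, Mul(2, a, Add(4, a)))))
Y = Rational(-1233, 44) (Y = Add(-2, Add(Pow(-44, -1), Mul(-1, Mul(2, Add(-9, Mul(-1, 2), Mul(2, 2, Add(4, 2))))))) = Add(-2, Add(Rational(-1, 44), Mul(-1, Mul(2, Add(-9, -2, Mul(2, 2, 6)))))) = Add(-2, Add(Rational(-1, 44), Mul(-1, Mul(2, Add(-9, -2, 24))))) = Add(-2, Add(Rational(-1, 44), Mul(-1, Mul(2, 13)))) = Add(-2, Add(Rational(-1, 44), Mul(-1, 26))) = Add(-2, Add(Rational(-1, 44), -26)) = Add(-2, Rational(-1145, 44)) = Rational(-1233, 44) ≈ -28.023)
Mul(Mul(90, 75), Y) = Mul(Mul(90, 75), Rational(-1233, 44)) = Mul(6750, Rational(-1233, 44)) = Rational(-4161375, 22)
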